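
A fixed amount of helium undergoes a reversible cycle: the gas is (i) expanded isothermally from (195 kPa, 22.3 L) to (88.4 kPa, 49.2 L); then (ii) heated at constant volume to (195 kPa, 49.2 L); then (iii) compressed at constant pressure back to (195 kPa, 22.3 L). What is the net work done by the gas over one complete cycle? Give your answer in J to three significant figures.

W_net ≈ -1800 J

Leg (i): W = PᵢVᵢ ln(V_f/Vᵢ) = (4348) ln(49.2/22.3) = 3441 J.
Leg (ii): W = 0.
Leg (iii): W = PΔV = (195)(22.3 − 49.2) = -5246 J.
W_net = 3441 − 5246 = -1805 J.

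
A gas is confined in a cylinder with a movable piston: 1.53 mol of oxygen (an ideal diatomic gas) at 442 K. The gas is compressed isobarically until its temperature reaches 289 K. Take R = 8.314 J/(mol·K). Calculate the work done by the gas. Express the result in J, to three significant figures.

W ≈ -1950 J

Isobaric: W = P ΔV = nR ΔT.
W = (1.53)(8.314)(289 − 442) = -1946 J.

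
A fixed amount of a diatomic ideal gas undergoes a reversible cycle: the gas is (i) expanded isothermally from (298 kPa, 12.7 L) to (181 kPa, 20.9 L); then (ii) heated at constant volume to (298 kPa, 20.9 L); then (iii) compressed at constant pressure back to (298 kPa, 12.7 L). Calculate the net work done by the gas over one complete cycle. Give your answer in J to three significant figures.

W_net ≈ -558 J

Leg (i): W = PᵢVᵢ ln(V_f/Vᵢ) = (3785) ln(20.9/12.7) = 1885 J.
Leg (ii): W = 0.
Leg (iii): W = PΔV = (298)(12.7 − 20.9) = -2444 J.
W_net = 1885 − 2444 = -558.3 J.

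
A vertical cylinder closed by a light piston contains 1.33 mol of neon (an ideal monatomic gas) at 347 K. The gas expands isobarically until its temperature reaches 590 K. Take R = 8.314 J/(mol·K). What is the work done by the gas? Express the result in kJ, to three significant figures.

Isobaric: W = P ΔV = nR ΔT.
W = (1.33)(8.314)(590 − 347) = 2687 J.

W ≈ 2.69 kJ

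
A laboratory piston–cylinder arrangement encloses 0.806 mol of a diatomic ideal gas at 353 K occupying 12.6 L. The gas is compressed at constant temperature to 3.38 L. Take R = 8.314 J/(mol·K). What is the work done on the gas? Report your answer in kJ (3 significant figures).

W ≈ 3.11 kJ

Isothermal: W = nRT ln(V₂/V₁).
W = (0.806)(8.314)(353) × ln(3.38/12.6)
  = 2365 × -1.316
W_by_gas = -3113 J; work on gas = −W_by = 3113 J.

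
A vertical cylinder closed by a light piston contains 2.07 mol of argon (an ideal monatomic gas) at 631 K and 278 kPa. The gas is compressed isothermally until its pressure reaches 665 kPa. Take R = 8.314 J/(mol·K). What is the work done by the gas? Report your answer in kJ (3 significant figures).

Isothermal process: W = nRT ln(V₂/V₁) = nRT ln(P₁/P₂).
W = (2.07)(8.314)(631) × ln(278/665)
  = 10859 × ln(0.418) = 10859 × -0.8722
W_by_gas = -9471 J.

W ≈ -9.47 kJ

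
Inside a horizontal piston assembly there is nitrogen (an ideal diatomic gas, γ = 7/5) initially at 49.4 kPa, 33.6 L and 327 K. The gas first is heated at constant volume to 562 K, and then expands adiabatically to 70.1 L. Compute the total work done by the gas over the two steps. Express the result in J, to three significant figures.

W_total ≈ 1820 J

Step 1 (isochoric): W = 0 (constant volume).
After step 1: P = 84.9 kPa (V unchanged).
Step 2 (adiabatic): W = (P₁V₁ − P₂V₂)/(γ−1) = (2853 − 2126)/0.4 = 1817 J.
W_total = 0 + 1817 = 1817 J.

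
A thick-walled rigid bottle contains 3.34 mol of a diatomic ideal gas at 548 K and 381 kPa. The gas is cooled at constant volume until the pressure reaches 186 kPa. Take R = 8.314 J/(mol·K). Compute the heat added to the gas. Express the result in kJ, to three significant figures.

Q ≈ -19.5 kJ

Constant volume ⇒ W = 0, so Q = ΔU = nCᵥΔT with Cᵥ = 5R/2 = 20.79 J/(mol·K).
At constant V, T₂/T₁ = P₂/P₁ ⇒ ΔT = T₁(P₂/P₁ − 1) = 548·(186/381 − 1) = -280.5 K.
ΔU = (3.34)(20.79)(-280.5) = -19471 J.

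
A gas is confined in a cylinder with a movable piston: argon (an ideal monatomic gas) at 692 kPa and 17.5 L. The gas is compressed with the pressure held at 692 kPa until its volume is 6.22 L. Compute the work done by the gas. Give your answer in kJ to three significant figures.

W ≈ -7.81 kJ

Isobaric: W = P ΔV.
W = (692 kPa)(6.22 − 17.5 L) = (692)(-11.28) = -7806 J.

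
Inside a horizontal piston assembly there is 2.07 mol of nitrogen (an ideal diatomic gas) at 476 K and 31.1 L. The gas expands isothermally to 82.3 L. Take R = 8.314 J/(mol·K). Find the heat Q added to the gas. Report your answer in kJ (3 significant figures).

Q ≈ 7.97 kJ

Isothermal ⇒ ΔU = 0, so Q = W = nRT ln(V₂/V₁).
Q = (2.07)(8.314)(476) ln(82.3/31.1) = 8192 × 0.9732 = 7972 J.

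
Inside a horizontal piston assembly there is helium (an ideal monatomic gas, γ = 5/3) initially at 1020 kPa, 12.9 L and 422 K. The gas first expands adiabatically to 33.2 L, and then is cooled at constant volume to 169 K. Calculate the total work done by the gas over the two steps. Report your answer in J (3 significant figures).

W_total ≈ 9230 J

Step 1 (adiabatic): W = (P₁V₁ − P₂V₂)/(γ−1) = (13158 − 7006)/0.667 = 9227 J.
Step 2 (isochoric): W = 0 (constant volume).
W_total = 9227 + 0 = 9227 J.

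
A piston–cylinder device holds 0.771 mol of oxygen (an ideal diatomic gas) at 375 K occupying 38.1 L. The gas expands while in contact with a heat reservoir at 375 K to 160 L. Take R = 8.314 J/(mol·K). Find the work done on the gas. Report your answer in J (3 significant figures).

Isothermal: W = nRT ln(V₂/V₁).
W = (0.771)(8.314)(375) × ln(160/38.1)
  = 2404 × 1.435
W_by_gas = 3449 J; work on gas = −W_by = -3449 J.

W ≈ -3450 J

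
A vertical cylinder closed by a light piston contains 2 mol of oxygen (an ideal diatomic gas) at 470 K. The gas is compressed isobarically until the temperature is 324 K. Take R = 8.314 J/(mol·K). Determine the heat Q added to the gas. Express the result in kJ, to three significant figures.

Isobaric: W = nRΔT = (2)(8.314)(-146) = -2428 J.
ΔU = nCᵥΔT with Cᵥ = 5R/2: ΔU = (2)(20.79)(-146) = -6069 J.
Q = ΔU + W = -6069 − 2428 = -8497 J.

Q ≈ -8.50 kJ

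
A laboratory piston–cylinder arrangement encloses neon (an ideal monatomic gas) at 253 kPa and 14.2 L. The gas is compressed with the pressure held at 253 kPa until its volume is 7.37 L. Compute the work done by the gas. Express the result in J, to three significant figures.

W ≈ -1730 J

Isobaric: W = P ΔV.
W = (253 kPa)(7.37 − 14.2 L) = (253)(-6.83) = -1728 J.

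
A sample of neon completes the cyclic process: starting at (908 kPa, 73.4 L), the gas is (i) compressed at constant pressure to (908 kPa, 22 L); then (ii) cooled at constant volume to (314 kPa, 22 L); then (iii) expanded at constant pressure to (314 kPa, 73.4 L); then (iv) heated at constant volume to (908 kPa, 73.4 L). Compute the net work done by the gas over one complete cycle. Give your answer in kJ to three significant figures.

W_net ≈ -30.5 kJ

Constant-volume legs do no work.
W(i) = (908)(22 − 73.4) = -46671 J; W(iii) = (314)(73.4 − 22) = 16140 J.
W_net = -46671 + 16140 = -30532 J (the counter-clockwise enclosed area).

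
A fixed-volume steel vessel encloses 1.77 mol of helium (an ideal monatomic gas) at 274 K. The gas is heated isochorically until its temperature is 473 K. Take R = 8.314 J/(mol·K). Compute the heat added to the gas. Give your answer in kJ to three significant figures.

Constant volume ⇒ W = 0, so Q = ΔU = nCᵥΔT with Cᵥ = 3R/2 = 12.47 J/(mol·K).
ΔU = (1.77)(12.47)(473 − 274) = 4393 J.

Q ≈ 4.39 kJ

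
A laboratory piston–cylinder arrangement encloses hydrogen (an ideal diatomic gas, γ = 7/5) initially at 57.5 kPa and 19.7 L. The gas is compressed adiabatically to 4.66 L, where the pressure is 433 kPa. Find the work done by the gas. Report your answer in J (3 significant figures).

W ≈ -2210 J

Adiabatic: W = (P₁V₁ − P₂V₂)/(γ − 1) with γ = 7/5.
P₁V₁ = 1133 J, P₂V₂ = 2018 J.
W = (1133 − 2018) / 0.4 = -2213 J.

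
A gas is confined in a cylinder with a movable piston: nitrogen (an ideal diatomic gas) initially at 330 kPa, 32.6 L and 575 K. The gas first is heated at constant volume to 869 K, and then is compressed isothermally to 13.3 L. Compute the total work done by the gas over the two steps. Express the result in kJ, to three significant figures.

W_total ≈ -14.6 kJ

Step 1 (isochoric): W = 0 (constant volume).
After step 1: P = 498.7 kPa (V unchanged).
Step 2 (isothermal): W = P₁V₁ ln(V₂/V₁) = (16259) ln(13.3/32.6) = -14577 J.
W_total = 0 − 14577 = -14577 J.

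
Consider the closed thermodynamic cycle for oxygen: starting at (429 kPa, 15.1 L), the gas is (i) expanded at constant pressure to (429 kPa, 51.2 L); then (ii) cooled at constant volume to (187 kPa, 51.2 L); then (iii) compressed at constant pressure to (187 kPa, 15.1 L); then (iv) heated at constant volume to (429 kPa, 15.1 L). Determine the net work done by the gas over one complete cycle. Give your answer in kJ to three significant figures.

Constant-volume legs do no work.
W(i) = (429)(51.2 − 15.1) = 15487 J; W(iii) = (187)(15.1 − 51.2) = -6751 J.
W_net = 15487 − 6751 = 8736 J (the clockwise enclosed area).

W_net ≈ 8.74 kJ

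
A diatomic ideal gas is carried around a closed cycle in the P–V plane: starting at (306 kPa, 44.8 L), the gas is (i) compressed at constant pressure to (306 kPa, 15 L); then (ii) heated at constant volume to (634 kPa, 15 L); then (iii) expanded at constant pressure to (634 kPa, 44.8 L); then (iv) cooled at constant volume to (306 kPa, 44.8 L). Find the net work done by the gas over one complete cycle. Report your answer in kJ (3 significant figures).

Constant-volume legs do no work.
W(i) = (306)(15 − 44.8) = -9119 J; W(iii) = (634)(44.8 − 15) = 18893 J.
W_net = -9119 + 18893 = 9774 J (the clockwise enclosed area).

W_net ≈ 9.77 kJ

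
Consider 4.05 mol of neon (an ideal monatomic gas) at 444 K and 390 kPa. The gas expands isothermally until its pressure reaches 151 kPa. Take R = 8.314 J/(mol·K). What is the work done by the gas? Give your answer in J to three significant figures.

W ≈ 14200 J

Isothermal process: W = nRT ln(V₂/V₁) = nRT ln(P₁/P₂).
W = (4.05)(8.314)(444) × ln(390/151)
  = 14950 × ln(2.583) = 14950 × 0.9489
W_by_gas = 14186 J.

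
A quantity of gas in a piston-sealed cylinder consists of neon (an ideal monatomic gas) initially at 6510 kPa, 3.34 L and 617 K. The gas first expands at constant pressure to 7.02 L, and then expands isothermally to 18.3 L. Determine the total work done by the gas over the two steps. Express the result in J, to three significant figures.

Step 1 (isobaric): W = PΔV = (6510 kPa)(7.02 − 3.34 L) = 23957 J.
After step 1: P = 6510 kPa, V = 7.02 L, T = 1297 K.
Step 2 (isothermal): W = P₁V₁ ln(V₂/V₁) = (45700) ln(18.3/7.02) = 43787 J.
W_total = 23957 + 43787 = 67744 J.

W_total ≈ 67700 J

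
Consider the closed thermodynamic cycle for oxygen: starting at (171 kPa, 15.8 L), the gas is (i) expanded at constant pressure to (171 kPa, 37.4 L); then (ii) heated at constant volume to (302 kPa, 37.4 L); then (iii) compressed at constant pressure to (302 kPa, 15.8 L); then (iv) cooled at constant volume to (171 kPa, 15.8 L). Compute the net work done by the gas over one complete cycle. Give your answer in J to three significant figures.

W_net ≈ -2830 J

Constant-volume legs do no work.
W(i) = (171)(37.4 − 15.8) = 3694 J; W(iii) = (302)(15.8 − 37.4) = -6523 J.
W_net = 3694 − 6523 = -2830 J (the counter-clockwise enclosed area).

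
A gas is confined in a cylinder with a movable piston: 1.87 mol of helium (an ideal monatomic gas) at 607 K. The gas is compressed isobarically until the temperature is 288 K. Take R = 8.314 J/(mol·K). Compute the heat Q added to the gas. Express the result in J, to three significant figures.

Isobaric: W = nRΔT = (1.87)(8.314)(-319) = -4960 J.
ΔU = nCᵥΔT with Cᵥ = 3R/2: ΔU = (1.87)(12.47)(-319) = -7439 J.
Q = ΔU + W = -7439 − 4960 = -12399 J.

Q ≈ -12400 J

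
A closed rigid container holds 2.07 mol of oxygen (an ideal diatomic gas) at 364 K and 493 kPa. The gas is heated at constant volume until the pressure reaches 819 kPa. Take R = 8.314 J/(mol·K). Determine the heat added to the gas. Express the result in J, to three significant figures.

Constant volume ⇒ W = 0, so Q = ΔU = nCᵥΔT with Cᵥ = 5R/2 = 20.79 J/(mol·K).
At constant V, T₂/T₁ = P₂/P₁ ⇒ ΔT = T₁(P₂/P₁ − 1) = 364·(819/493 − 1) = 240.7 K.
ΔU = (2.07)(20.79)(240.7) = 10356 J.

Q ≈ 10400 J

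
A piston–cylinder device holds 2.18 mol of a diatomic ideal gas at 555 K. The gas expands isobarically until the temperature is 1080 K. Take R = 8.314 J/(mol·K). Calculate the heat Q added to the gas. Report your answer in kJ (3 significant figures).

Q ≈ 33.3 kJ

Isobaric: W = nRΔT = (2.18)(8.314)(525) = 9515 J.
ΔU = nCᵥΔT with Cᵥ = 5R/2: ΔU = (2.18)(20.79)(525) = 23788 J.
Q = ΔU + W = 23788 + 9515 = 33304 J.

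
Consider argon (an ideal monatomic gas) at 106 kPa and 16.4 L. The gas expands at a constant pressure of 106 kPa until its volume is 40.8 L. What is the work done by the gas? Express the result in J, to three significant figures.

W ≈ 2590 J

Isobaric: W = P ΔV.
W = (106 kPa)(40.8 − 16.4 L) = (106)(24.4) = 2586 J.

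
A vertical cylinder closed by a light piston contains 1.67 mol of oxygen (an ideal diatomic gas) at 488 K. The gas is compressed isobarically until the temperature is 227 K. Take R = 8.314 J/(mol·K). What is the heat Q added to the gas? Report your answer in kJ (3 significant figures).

Q ≈ -12.7 kJ

Isobaric: W = nRΔT = (1.67)(8.314)(-261) = -3624 J.
ΔU = nCᵥΔT with Cᵥ = 5R/2: ΔU = (1.67)(20.79)(-261) = -9060 J.
Q = ΔU + W = -9060 − 3624 = -12683 J.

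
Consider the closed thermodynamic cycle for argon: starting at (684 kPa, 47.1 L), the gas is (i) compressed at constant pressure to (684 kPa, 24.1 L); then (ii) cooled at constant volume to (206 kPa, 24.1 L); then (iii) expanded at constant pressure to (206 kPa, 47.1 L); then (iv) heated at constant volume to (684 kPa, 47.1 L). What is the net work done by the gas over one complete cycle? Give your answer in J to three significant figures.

W_net ≈ -11000 J

Constant-volume legs do no work.
W(i) = (684)(24.1 − 47.1) = -15732 J; W(iii) = (206)(47.1 − 24.1) = 4738 J.
W_net = -15732 + 4738 = -10994 J (the counter-clockwise enclosed area).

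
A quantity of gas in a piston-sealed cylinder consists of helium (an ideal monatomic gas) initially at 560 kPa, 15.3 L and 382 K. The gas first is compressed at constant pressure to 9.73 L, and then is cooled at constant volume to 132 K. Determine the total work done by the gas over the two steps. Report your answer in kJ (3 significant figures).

Step 1 (isobaric): W = PΔV = (560 kPa)(9.73 − 15.3 L) = -3119 J.
Step 2 (isochoric): W = 0 (constant volume).
W_total = -3119 + 0 = -3119 J.

W_total ≈ -3.12 kJ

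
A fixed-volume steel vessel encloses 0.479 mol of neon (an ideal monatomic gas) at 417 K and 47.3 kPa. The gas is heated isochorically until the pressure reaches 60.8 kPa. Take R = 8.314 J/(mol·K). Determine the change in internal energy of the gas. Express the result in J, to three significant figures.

Constant volume ⇒ W = 0, so Q = ΔU = nCᵥΔT with Cᵥ = 3R/2 = 12.47 J/(mol·K).
At constant V, T₂/T₁ = P₂/P₁ ⇒ ΔT = T₁(P₂/P₁ − 1) = 417·(60.8/47.3 − 1) = 119 K.
ΔU = (0.479)(12.47)(119) = 711 J.

ΔU ≈ 711 J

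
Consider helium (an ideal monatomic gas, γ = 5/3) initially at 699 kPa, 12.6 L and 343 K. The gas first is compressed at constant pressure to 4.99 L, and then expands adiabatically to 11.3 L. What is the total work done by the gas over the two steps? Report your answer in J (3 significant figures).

Step 1 (isobaric): W = PΔV = (699 kPa)(4.99 − 12.6 L) = -5319 J.
After step 1: P = 699 kPa, V = 4.99 L, T = 135.8 K.
Step 2 (adiabatic): W = (P₁V₁ − P₂V₂)/(γ−1) = (3488 − 2023)/0.667 = 2198 J.
W_total = -5319 + 2198 = -3121 J.

W_total ≈ -3120 J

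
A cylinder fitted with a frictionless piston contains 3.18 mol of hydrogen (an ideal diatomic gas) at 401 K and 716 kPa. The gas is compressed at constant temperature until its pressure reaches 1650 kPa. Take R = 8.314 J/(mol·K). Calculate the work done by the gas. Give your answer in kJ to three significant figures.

W ≈ -8.85 kJ

Isothermal process: W = nRT ln(V₂/V₁) = nRT ln(P₁/P₂).
W = (3.18)(8.314)(401) × ln(716/1650)
  = 10602 × ln(0.4339) = 10602 × -0.8349
W_by_gas = -8851 J.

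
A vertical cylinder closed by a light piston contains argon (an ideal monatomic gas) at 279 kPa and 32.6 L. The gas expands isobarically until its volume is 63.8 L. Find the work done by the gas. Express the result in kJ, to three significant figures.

Isobaric: W = P ΔV.
W = (279 kPa)(63.8 − 32.6 L) = (279)(31.2) = 8705 J.

W ≈ 8.70 kJ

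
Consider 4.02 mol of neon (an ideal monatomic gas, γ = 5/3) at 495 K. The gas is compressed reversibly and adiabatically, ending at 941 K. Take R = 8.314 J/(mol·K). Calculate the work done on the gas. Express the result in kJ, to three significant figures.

Adiabatic ⇒ Q = 0, so W_by = −ΔU = nCᵥ(T₁ − T₂).
Cᵥ = 3R/2 = 12.47 J/(mol·K).
W = (4.02)(12.47)(495 − 941) = -22360 J.
Work on gas = −W_by = 22360 J.

W ≈ 22.4 kJ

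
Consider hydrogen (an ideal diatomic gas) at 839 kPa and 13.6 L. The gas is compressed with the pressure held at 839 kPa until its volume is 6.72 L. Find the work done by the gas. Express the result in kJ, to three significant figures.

Isobaric: W = P ΔV.
W = (839 kPa)(6.72 − 13.6 L) = (839)(-6.88) = -5772 J.

W ≈ -5.77 kJ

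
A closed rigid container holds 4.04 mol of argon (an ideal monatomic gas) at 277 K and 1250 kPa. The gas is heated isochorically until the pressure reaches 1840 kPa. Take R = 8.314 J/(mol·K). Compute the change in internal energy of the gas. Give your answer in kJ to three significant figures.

ΔU ≈ 6.59 kJ

Constant volume ⇒ W = 0, so Q = ΔU = nCᵥΔT with Cᵥ = 3R/2 = 12.47 J/(mol·K).
At constant V, T₂/T₁ = P₂/P₁ ⇒ ΔT = T₁(P₂/P₁ − 1) = 277·(1840/1250 − 1) = 130.7 K.
ΔU = (4.04)(12.47)(130.7) = 6587 J.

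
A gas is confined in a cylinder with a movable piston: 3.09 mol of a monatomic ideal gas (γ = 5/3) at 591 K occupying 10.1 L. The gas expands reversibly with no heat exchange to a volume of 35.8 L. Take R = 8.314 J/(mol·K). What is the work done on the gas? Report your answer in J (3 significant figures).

Adiabatic: TV^(γ−1) = const with γ = 5/3.
T₂ = T₁ (V₁/V₂)^(γ−1) = 591 × (10.1/35.8)^0.667 = 591 × 0.4302 = 254.2 K.
W_by = nCᵥ(T₁ − T₂) = (3.09)(12.47)(591 − 254.2) = 12978 J.
Work on gas = −W_by = -12978 J.

W ≈ -13000 J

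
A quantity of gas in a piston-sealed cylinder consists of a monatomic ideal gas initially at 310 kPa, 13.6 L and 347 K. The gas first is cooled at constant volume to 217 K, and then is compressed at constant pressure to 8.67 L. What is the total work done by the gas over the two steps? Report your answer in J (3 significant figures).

Step 1 (isochoric): W = 0 (constant volume).
After step 1: P = 193.9 kPa (V unchanged).
Step 2 (isobaric): W = PΔV = (193.9 kPa)(8.67 − 13.6 L) = -955.7 J.
W_total = 0 − 955.7 = -955.7 J.

W_total ≈ -956 J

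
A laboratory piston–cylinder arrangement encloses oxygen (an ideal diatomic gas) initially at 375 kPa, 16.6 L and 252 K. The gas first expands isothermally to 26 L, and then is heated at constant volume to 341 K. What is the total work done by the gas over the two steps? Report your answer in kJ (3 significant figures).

W_total ≈ 2.79 kJ

Step 1 (isothermal): W = P₁V₁ ln(V₂/V₁) = (6225) ln(26/16.6) = 2793 J.
Step 2 (isochoric): W = 0 (constant volume).
W_total = 2793 + 0 = 2793 J.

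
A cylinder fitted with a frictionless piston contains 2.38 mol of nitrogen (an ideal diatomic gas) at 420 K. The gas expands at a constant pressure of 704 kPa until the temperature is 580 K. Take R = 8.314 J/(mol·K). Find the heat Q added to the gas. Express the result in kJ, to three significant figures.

Q ≈ 11.1 kJ

Isobaric: W = nRΔT = (2.38)(8.314)(160) = 3166 J.
ΔU = nCᵥΔT with Cᵥ = 5R/2: ΔU = (2.38)(20.79)(160) = 7915 J.
Q = ΔU + W = 7915 + 3166 = 11081 J.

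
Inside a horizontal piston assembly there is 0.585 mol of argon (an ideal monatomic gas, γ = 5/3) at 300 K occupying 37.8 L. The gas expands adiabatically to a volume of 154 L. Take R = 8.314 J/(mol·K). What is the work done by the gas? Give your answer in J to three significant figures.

Adiabatic: TV^(γ−1) = const with γ = 5/3.
T₂ = T₁ (V₁/V₂)^(γ−1) = 300 × (37.8/154)^0.667 = 300 × 0.392 = 117.6 K.
W_by = nCᵥ(T₁ − T₂) = (0.585)(12.47)(300 − 117.6) = 1331 J.

W ≈ 1330 J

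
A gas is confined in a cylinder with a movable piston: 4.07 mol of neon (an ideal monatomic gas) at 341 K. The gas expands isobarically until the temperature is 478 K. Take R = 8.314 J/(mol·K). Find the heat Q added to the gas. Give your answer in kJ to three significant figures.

Isobaric: W = nRΔT = (4.07)(8.314)(137) = 4636 J.
ΔU = nCᵥΔT with Cᵥ = 3R/2: ΔU = (4.07)(12.47)(137) = 6954 J.
Q = ΔU + W = 6954 + 4636 = 11590 J.

Q ≈ 11.6 kJ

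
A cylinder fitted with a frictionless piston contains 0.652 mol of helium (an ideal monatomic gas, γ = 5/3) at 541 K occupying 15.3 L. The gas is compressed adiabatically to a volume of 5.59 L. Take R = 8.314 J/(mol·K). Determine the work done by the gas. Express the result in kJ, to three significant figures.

Adiabatic: TV^(γ−1) = const with γ = 5/3.
T₂ = T₁ (V₁/V₂)^(γ−1) = 541 × (15.3/5.59)^0.667 = 541 × 1.957 = 1059 K.
W_by = nCᵥ(T₁ − T₂) = (0.652)(12.47)(541 − 1059) = -4208 J.

W ≈ -4.21 kJ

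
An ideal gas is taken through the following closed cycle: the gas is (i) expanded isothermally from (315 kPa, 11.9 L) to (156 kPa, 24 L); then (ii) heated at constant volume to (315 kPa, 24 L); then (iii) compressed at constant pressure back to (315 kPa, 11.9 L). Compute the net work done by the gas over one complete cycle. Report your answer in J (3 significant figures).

Leg (i): W = PᵢVᵢ ln(V_f/Vᵢ) = (3748) ln(24/11.9) = 2630 J.
Leg (ii): W = 0.
Leg (iii): W = PΔV = (315)(11.9 − 24) = -3812 J.
W_net = 2630 − 3812 = -1182 J.

W_net ≈ -1180 J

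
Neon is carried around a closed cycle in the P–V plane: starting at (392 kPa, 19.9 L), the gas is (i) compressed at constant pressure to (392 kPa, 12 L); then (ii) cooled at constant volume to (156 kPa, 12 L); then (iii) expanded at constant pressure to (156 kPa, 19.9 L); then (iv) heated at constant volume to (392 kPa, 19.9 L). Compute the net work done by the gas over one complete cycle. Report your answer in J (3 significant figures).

Constant-volume legs do no work.
W(i) = (392)(12 − 19.9) = -3097 J; W(iii) = (156)(19.9 − 12) = 1232 J.
W_net = -3097 + 1232 = -1864 J (the counter-clockwise enclosed area).

W_net ≈ -1860 J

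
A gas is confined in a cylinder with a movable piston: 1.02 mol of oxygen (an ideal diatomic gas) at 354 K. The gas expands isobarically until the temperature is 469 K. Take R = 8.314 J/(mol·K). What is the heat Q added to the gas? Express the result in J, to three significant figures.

Q ≈ 3410 J

Isobaric: W = nRΔT = (1.02)(8.314)(115) = 975.2 J.
ΔU = nCᵥΔT with Cᵥ = 5R/2: ΔU = (1.02)(20.79)(115) = 2438 J.
Q = ΔU + W = 2438 + 975.2 = 3413 J.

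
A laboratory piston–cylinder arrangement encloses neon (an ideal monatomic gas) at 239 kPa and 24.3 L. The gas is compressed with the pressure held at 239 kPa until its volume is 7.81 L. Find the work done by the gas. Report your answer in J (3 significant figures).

W ≈ -3940 J

Isobaric: W = P ΔV.
W = (239 kPa)(7.81 − 24.3 L) = (239)(-16.49) = -3941 J.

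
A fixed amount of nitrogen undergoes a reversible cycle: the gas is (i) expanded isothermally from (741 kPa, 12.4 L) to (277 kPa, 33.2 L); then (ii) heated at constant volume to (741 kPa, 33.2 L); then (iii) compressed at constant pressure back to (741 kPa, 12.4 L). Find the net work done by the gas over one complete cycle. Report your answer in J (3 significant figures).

Leg (i): W = PᵢVᵢ ln(V_f/Vᵢ) = (9188) ln(33.2/12.4) = 9049 J.
Leg (ii): W = 0.
Leg (iii): W = PΔV = (741)(12.4 − 33.2) = -15413 J.
W_net = 9049 − 15413 = -6364 J.

W_net ≈ -6360 J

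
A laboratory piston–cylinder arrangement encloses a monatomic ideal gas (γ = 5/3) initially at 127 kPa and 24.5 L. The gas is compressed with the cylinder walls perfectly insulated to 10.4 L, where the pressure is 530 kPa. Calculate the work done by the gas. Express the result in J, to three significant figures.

Adiabatic: W = (P₁V₁ − P₂V₂)/(γ − 1) with γ = 5/3.
P₁V₁ = 3112 J, P₂V₂ = 5512 J.
W = (3112 − 5512) / 0.6667 = -3601 J.

W ≈ -3600 J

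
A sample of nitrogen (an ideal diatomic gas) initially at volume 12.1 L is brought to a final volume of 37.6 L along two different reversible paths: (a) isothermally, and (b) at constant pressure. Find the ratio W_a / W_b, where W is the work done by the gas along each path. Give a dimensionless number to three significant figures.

W_a / W_b ≈ 0.538

Path (a) isothermal: W = P₁V₁ ln(V₂/V₁) → W_a/(P₁V₁) = 1.134.
Path (b) isobaric: W = P₁(V₂ − V₁) → W_b/(P₁V₁) = 2.107.
W_a / W_b = 1.134 / 2.107 = 0.538.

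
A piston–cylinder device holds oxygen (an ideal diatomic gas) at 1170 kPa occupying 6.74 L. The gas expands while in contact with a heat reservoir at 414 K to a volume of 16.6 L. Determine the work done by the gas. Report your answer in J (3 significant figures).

W ≈ 7110 J

Isothermal: W = nRT ln(V₂/V₁) = P₁V₁ ln(V₂/V₁).
P₁V₁ = (1170 kPa)(6.74 L) = 7886 J.
W = 7886 × ln(16.6/6.74) = 7886 × 0.9013
W_by_gas = 7108 J.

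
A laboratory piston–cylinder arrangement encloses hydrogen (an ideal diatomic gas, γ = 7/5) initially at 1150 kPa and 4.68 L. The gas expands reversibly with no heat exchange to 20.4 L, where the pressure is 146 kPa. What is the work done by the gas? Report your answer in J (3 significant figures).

W ≈ 6010 J

Adiabatic: W = (P₁V₁ − P₂V₂)/(γ − 1) with γ = 7/5.
P₁V₁ = 5382 J, P₂V₂ = 2978 J.
W = (5382 − 2978) / 0.4 = 6009 J.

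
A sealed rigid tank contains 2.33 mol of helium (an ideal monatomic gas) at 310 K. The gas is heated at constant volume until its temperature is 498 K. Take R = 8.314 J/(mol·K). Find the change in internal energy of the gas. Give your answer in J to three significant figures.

ΔU ≈ 5460 J

Constant volume ⇒ W = 0, so Q = ΔU = nCᵥΔT with Cᵥ = 3R/2 = 12.47 J/(mol·K).
ΔU = (2.33)(12.47)(498 − 310) = 5463 J.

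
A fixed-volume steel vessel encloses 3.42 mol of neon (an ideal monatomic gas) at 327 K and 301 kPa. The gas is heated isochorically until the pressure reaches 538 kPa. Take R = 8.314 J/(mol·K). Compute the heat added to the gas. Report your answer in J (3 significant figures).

Q ≈ 11000 J

Constant volume ⇒ W = 0, so Q = ΔU = nCᵥΔT with Cᵥ = 3R/2 = 12.47 J/(mol·K).
At constant V, T₂/T₁ = P₂/P₁ ⇒ ΔT = T₁(P₂/P₁ − 1) = 327·(538/301 − 1) = 257.5 K.
ΔU = (3.42)(12.47)(257.5) = 10981 J.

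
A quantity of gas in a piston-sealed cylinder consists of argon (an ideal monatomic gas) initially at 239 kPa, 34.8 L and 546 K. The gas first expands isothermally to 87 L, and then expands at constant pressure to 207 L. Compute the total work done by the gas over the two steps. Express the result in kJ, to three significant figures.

W_total ≈ 19.1 kJ

Step 1 (isothermal): W = P₁V₁ ln(V₂/V₁) = (8317) ln(87/34.8) = 7621 J.
After step 1: P = 95.6 kPa, V = 87 L, T = 546 K.
Step 2 (isobaric): W = PΔV = (95.6 kPa)(207 − 87 L) = 11472 J.
W_total = 7621 + 11472 = 19093 J.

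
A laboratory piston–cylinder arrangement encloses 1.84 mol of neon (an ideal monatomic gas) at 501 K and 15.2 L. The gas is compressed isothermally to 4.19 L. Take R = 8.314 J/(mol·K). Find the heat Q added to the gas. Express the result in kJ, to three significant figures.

Isothermal ⇒ ΔU = 0, so Q = W = nRT ln(V₂/V₁).
Q = (1.84)(8.314)(501) ln(4.19/15.2) = 7664 × -1.289 = -9876 J.

Q ≈ -9.88 kJ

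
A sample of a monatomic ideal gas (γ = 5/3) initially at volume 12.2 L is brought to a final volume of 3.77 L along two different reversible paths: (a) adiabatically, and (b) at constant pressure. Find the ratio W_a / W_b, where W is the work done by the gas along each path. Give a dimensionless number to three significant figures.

W_a / W_b ≈ 2.58

Path (a) adiabatic: W = P₁V₁(1 − (V₁/V₂)^(γ−1))/(γ−1) → W_a/(P₁V₁) = -1.782.
Path (b) isobaric: W = P₁(V₂ − V₁) → W_b/(P₁V₁) = -0.691.
W_a / W_b = -1.782 / -0.691 = 2.579.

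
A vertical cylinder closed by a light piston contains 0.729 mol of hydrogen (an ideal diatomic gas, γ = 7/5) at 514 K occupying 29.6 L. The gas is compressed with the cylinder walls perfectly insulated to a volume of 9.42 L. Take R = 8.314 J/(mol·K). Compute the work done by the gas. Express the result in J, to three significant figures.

Adiabatic: TV^(γ−1) = const with γ = 7/5.
T₂ = T₁ (V₁/V₂)^(γ−1) = 514 × (29.6/9.42)^0.4 = 514 × 1.581 = 812.6 K.
W_by = nCᵥ(T₁ − T₂) = (0.729)(20.79)(514 − 812.6) = -4524 J.

W ≈ -4520 J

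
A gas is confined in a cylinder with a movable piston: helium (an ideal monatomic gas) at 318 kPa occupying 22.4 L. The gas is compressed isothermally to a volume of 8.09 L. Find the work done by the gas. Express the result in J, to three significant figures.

W ≈ -7250 J

Isothermal: W = nRT ln(V₂/V₁) = P₁V₁ ln(V₂/V₁).
P₁V₁ = (318 kPa)(22.4 L) = 7123 J.
W = 7123 × ln(8.09/22.4) = 7123 × -1.018
W_by_gas = -7254 J.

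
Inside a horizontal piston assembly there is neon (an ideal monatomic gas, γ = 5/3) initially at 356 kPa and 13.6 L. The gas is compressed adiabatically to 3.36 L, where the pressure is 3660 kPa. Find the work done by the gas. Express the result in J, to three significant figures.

W ≈ -11200 J

Adiabatic: W = (P₁V₁ − P₂V₂)/(γ − 1) with γ = 5/3.
P₁V₁ = 4842 J, P₂V₂ = 12298 J.
W = (4842 − 12298) / 0.6667 = -11184 J.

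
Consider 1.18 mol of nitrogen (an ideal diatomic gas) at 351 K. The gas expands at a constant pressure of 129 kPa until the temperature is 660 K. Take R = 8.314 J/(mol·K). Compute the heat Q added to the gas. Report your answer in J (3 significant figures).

Isobaric: W = nRΔT = (1.18)(8.314)(309) = 3031 J.
ΔU = nCᵥΔT with Cᵥ = 5R/2: ΔU = (1.18)(20.79)(309) = 7579 J.
Q = ΔU + W = 7579 + 3031 = 10610 J.

Q ≈ 10600 J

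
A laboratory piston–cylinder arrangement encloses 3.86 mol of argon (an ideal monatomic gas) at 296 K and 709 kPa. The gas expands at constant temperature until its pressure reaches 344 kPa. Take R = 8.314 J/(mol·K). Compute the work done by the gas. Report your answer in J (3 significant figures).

Isothermal process: W = nRT ln(V₂/V₁) = nRT ln(P₁/P₂).
W = (3.86)(8.314)(296) × ln(709/344)
  = 9499 × ln(2.061) = 9499 × 0.7232
W_by_gas = 6870 J.

W ≈ 6870 J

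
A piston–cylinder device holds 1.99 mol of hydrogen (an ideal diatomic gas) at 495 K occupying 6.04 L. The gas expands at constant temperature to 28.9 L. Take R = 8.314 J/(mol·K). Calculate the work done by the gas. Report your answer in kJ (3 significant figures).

Isothermal: W = nRT ln(V₂/V₁).
W = (1.99)(8.314)(495) × ln(28.9/6.04)
  = 8190 × 1.565
W_by_gas = 12820 J.

W ≈ 12.8 kJ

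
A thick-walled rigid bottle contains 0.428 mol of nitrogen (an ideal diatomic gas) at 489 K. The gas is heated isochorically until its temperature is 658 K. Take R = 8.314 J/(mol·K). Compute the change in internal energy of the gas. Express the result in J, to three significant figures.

ΔU ≈ 1500 J

Constant volume ⇒ W = 0, so Q = ΔU = nCᵥΔT with Cᵥ = 5R/2 = 20.79 J/(mol·K).
ΔU = (0.428)(20.79)(658 − 489) = 1503 J.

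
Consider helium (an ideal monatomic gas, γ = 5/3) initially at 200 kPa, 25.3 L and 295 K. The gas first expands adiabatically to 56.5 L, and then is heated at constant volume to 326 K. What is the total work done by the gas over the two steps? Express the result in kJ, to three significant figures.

Step 1 (adiabatic): W = (P₁V₁ − P₂V₂)/(γ−1) = (5060 − 2962)/0.667 = 3148 J.
Step 2 (isochoric): W = 0 (constant volume).
W_total = 3148 + 0 = 3148 J.

W_total ≈ 3.15 kJ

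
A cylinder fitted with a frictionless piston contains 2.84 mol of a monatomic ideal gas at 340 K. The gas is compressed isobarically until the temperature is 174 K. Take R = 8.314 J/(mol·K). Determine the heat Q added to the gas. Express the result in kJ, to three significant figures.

Q ≈ -9.80 kJ

Isobaric: W = nRΔT = (2.84)(8.314)(-166) = -3920 J.
ΔU = nCᵥΔT with Cᵥ = 3R/2: ΔU = (2.84)(12.47)(-166) = -5879 J.
Q = ΔU + W = -5879 − 3920 = -9799 J.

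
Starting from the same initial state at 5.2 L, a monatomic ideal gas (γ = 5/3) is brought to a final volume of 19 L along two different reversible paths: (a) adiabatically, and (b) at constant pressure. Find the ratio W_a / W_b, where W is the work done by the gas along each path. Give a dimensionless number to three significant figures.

W_a / W_b ≈ 0.327

Path (a) adiabatic: W = P₁V₁(1 − (V₁/V₂)^(γ−1))/(γ−1) → W_a/(P₁V₁) = 0.8677.
Path (b) isobaric: W = P₁(V₂ − V₁) → W_b/(P₁V₁) = 2.654.
W_a / W_b = 0.8677 / 2.654 = 0.327.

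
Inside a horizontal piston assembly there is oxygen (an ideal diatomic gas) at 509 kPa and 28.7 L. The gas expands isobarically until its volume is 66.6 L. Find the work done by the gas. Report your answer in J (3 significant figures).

Isobaric: W = P ΔV.
W = (509 kPa)(66.6 − 28.7 L) = (509)(37.9) = 19291 J.

W ≈ 19300 J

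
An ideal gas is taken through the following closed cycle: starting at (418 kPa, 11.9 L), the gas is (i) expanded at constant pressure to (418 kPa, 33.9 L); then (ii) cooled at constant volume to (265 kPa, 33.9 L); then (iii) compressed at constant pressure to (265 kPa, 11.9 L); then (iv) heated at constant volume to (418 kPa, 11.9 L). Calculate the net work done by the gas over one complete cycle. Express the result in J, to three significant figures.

W_net ≈ 3370 J

Constant-volume legs do no work.
W(i) = (418)(33.9 − 11.9) = 9196 J; W(iii) = (265)(11.9 − 33.9) = -5830 J.
W_net = 9196 − 5830 = 3366 J (the clockwise enclosed area).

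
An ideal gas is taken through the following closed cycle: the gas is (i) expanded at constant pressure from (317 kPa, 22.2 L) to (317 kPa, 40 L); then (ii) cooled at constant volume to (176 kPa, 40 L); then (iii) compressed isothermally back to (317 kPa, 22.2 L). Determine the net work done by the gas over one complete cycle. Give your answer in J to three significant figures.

Leg (i): W = PΔV = (317)(40 − 22.2) = 5643 J.
Leg (ii): W = 0.
Leg (iii): W = PᵢVᵢ ln(V_f/Vᵢ) = (7040) ln(22.2/40) = -4145 J.
W_net = 5643 − 4145 = 1498 J.

W_net ≈ 1500 J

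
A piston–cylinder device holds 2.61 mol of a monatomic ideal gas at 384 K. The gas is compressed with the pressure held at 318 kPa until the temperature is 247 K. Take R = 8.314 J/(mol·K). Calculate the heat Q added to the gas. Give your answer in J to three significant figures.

Isobaric: W = nRΔT = (2.61)(8.314)(-137) = -2973 J.
ΔU = nCᵥΔT with Cᵥ = 3R/2: ΔU = (2.61)(12.47)(-137) = -4459 J.
Q = ΔU + W = -4459 − 2973 = -7432 J.

Q ≈ -7430 J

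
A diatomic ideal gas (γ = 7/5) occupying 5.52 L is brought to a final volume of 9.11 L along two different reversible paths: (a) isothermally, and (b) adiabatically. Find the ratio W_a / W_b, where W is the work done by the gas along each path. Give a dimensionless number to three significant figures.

Path (a) isothermal: W = P₁V₁ ln(V₂/V₁) → W_a/(P₁V₁) = 0.501.
Path (b) adiabatic: W = P₁V₁(1 − (V₁/V₂)^(γ−1))/(γ−1) → W_b/(P₁V₁) = 0.454.
W_a / W_b = 0.501 / 0.454 = 1.104.

W_a / W_b ≈ 1.10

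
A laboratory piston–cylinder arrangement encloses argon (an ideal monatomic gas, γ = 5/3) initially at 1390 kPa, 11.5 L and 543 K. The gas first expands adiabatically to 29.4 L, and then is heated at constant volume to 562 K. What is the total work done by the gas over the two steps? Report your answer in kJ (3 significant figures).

W_total ≈ 11.2 kJ

Step 1 (adiabatic): W = (P₁V₁ − P₂V₂)/(γ−1) = (15985 − 8550)/0.667 = 11153 J.
Step 2 (isochoric): W = 0 (constant volume).
W_total = 11153 + 0 = 11153 J.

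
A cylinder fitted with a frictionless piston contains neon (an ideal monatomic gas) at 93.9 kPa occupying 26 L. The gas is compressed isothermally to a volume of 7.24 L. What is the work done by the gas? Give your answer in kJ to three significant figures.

W ≈ -3.12 kJ

Isothermal: W = nRT ln(V₂/V₁) = P₁V₁ ln(V₂/V₁).
P₁V₁ = (93.9 kPa)(26 L) = 2441 J.
W = 2441 × ln(7.24/26) = 2441 × -1.278
W_by_gas = -3121 J.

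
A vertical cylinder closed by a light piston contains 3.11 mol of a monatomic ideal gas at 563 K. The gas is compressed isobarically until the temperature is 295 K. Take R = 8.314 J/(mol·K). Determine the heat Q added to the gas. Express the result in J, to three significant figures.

Isobaric: W = nRΔT = (3.11)(8.314)(-268) = -6930 J.
ΔU = nCᵥΔT with Cᵥ = 3R/2: ΔU = (3.11)(12.47)(-268) = -10394 J.
Q = ΔU + W = -10394 − 6930 = -17324 J.

Q ≈ -17300 J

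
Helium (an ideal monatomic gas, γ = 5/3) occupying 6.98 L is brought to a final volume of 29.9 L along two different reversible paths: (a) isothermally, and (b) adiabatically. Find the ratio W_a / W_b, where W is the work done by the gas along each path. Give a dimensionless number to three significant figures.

Path (a) isothermal: W = P₁V₁ ln(V₂/V₁) → W_a/(P₁V₁) = 1.455.
Path (b) adiabatic: W = P₁V₁(1 − (V₁/V₂)^(γ−1))/(γ−1) → W_b/(P₁V₁) = 0.9313.
W_a / W_b = 1.455 / 0.9313 = 1.562.

W_a / W_b ≈ 1.56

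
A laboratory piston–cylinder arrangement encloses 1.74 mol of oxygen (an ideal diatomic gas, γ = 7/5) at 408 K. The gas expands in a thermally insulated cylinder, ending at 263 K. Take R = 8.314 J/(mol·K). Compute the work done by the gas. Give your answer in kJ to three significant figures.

Adiabatic ⇒ Q = 0, so W_by = −ΔU = nCᵥ(T₁ − T₂).
Cᵥ = 5R/2 = 20.79 J/(mol·K).
W = (1.74)(20.79)(408 − 263) = 5244 J.

W ≈ 5.24 kJ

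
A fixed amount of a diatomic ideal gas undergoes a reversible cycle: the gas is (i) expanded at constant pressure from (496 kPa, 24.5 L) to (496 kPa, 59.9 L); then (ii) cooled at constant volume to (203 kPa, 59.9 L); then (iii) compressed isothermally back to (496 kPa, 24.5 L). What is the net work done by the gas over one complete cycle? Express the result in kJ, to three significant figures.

Leg (i): W = PΔV = (496)(59.9 − 24.5) = 17558 J.
Leg (ii): W = 0.
Leg (iii): W = PᵢVᵢ ln(V_f/Vᵢ) = (12160) ln(24.5/59.9) = -10871 J.
W_net = 17558 − 10871 = 6688 J.

W_net ≈ 6.69 kJ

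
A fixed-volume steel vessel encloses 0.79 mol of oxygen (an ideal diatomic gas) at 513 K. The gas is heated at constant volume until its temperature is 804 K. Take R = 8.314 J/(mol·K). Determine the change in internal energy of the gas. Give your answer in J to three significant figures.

Constant volume ⇒ W = 0, so Q = ΔU = nCᵥΔT with Cᵥ = 5R/2 = 20.79 J/(mol·K).
ΔU = (0.79)(20.79)(804 − 513) = 4778 J.

ΔU ≈ 4780 J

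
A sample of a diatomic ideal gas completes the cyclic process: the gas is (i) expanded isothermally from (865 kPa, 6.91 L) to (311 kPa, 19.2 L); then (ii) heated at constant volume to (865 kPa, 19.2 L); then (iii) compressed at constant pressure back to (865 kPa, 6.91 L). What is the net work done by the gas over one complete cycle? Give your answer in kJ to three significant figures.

W_net ≈ -4.52 kJ

Leg (i): W = PᵢVᵢ ln(V_f/Vᵢ) = (5977) ln(19.2/6.91) = 6108 J.
Leg (ii): W = 0.
Leg (iii): W = PΔV = (865)(6.91 − 19.2) = -10631 J.
W_net = 6108 − 10631 = -4523 J.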